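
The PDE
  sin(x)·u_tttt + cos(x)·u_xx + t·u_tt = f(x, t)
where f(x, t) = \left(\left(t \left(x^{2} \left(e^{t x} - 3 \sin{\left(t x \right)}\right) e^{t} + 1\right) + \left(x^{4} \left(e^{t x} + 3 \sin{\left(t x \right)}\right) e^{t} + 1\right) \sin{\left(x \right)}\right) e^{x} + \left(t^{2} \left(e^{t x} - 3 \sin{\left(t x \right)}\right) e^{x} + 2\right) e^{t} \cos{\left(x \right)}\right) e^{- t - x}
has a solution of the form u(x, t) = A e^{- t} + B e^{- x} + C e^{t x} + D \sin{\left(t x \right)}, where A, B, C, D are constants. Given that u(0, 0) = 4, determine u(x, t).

Answer: u(x, t) = e^{t x} + 3 \sin{\left(t x \right)} + 2 e^{- x} + e^{- t}

Derivation:
Substitute the ansatz u = A e^{- t} + B e^{- x} + C e^{t x} + D \sin{\left(t x \right)} into the left-hand side.
Derivatives of the ansatz:
  u_tttt = A e^{- t} + C x^{4} e^{t x} + D x^{4} \sin{\left(t x \right)}
  u_xx = B e^{- x} + C t^{2} e^{t x} - D t^{2} \sin{\left(t x \right)}
  u_tt = A e^{- t} + C x^{2} e^{t x} - D x^{2} \sin{\left(t x \right)}
Term by term:
  sin(x)·u_tttt = A e^{- t} \sin{\left(x \right)} + C x^{4} e^{t x} \sin{\left(x \right)} + D x^{4} \sin{\left(x \right)} \sin{\left(t x \right)}
  cos(x)·u_xx = B e^{- x} \cos{\left(x \right)} + C t^{2} e^{t x} \cos{\left(x \right)} - D t^{2} \sin{\left(t x \right)} \cos{\left(x \right)}
  t·u_tt = A t e^{- t} + C t x^{2} e^{t x} - D t x^{2} \sin{\left(t x \right)}
So the left-hand side equals
  A t e^{- t} + A e^{- t} \sin{\left(x \right)} + B e^{- x} \cos{\left(x \right)} + C t^{2} e^{t x} \cos{\left(x \right)} + C t x^{2} e^{t x} + C x^{4} e^{t x} \sin{\left(x \right)} - D t^{2} \sin{\left(t x \right)} \cos{\left(x \right)} - D t x^{2} \sin{\left(t x \right)} + D x^{4} \sin{\left(x \right)} \sin{\left(t x \right)}
This must equal f(x, t) identically; expanded, f = t^{2} e^{t x} \cos{\left(x \right)} - 3 t^{2} \sin{\left(t x \right)} \cos{\left(x \right)} + t x^{2} e^{t x} - 3 t x^{2} \sin{\left(t x \right)} + t e^{- t} + x^{4} e^{t x} \sin{\left(x \right)} + 3 x^{4} \sin{\left(x \right)} \sin{\left(t x \right)} + 2 e^{- x} \cos{\left(x \right)} + e^{- t} \sin{\left(x \right)}.
Matching coefficients of the independent functions:
  [t e^{- t}, e^{- t} \sin{\left(x \right)}]:  A = 1
  [e^{- x} \cos{\left(x \right)}]:  B = 2
  [t x^{2} e^{t x}, t^{2} e^{t x} \cos{\left(x \right)}, x^{4} e^{t x} \sin{\left(x \right)}]:  C = 1
  [t x^{2} \sin{\left(t x \right)}, t^{2} \sin{\left(t x \right)} \cos{\left(x \right)}]:  - D = -3
  [x^{4} \sin{\left(x \right)} \sin{\left(t x \right)}]:  D = 3
Solving: A = 1, B = 2, C = 1, D = 3.
Check against the point condition:
  u(0, 0) = 4  ⟹  A + B + C = 4  ✓
Hence u(x, t) = e^{t x} + 3 \sin{\left(t x \right)} + 2 e^{- x} + e^{- t}.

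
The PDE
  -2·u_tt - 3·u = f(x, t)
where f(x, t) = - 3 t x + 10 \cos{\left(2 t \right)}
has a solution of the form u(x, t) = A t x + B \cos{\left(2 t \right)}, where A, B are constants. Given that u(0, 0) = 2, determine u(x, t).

Answer: u(x, t) = t x + 2 \cos{\left(2 t \right)}

Derivation:
Substitute the ansatz u = A t x + B \cos{\left(2 t \right)} into the left-hand side.
Derivatives of the ansatz:
  u_tt = - 4 B \cos{\left(2 t \right)}
Term by term:
  -2·u_tt = 8 B \cos{\left(2 t \right)}
  -3·u = - 3 A t x - 3 B \cos{\left(2 t \right)}
So the left-hand side equals
  - 3 A t x + 5 B \cos{\left(2 t \right)}
This must equal f(x, t) = - 3 t x + 10 \cos{\left(2 t \right)} identically.
Matching coefficients of the independent functions:
  [t x]:  - 3 A = -3
  [\cos{\left(2 t \right)}]:  5 B = 10
Solving: A = 1, B = 2.
Check against the point condition:
  u(0, 0) = 2  ⟹  B = 2  ✓
Hence u(x, t) = t x + 2 \cos{\left(2 t \right)}.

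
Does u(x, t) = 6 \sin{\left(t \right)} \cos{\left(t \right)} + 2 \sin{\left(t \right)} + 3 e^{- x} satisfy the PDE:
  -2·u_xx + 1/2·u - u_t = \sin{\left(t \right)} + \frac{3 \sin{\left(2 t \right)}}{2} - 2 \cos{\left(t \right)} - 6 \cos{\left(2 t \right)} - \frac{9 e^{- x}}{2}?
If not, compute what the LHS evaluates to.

Evaluate each term of the left-hand side for u = 6 \sin{\left(t \right)} \cos{\left(t \right)} + 2 \sin{\left(t \right)} + 3 e^{- x}.
Derivatives:
  u_xx = 3 e^{- x}
  u_t = - 6 \sin^{2}{\left(t \right)} + 6 \cos^{2}{\left(t \right)} + 2 \cos{\left(t \right)}
Terms:
  -2·u_xx = - 6 e^{- x}
  1/2·u = 3 \sin{\left(t \right)} \cos{\left(t \right)} + \sin{\left(t \right)} + \frac{3 e^{- x}}{2}
  -u_t = - 2 \cos{\left(t \right)} - 6 \cos{\left(2 t \right)}
Sum: LHS = \sin{\left(t \right)} + \frac{3 \sin{\left(2 t \right)}}{2} - 2 \cos{\left(t \right)} - 6 \cos{\left(2 t \right)} - \frac{9 e^{- x}}{2}
This is exactly the given right-hand side, so u is a solution.

Answer: Yes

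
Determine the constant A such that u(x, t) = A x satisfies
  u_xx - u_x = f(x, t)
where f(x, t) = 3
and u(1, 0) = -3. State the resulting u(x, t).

Substitute the ansatz u = A x into the left-hand side.
Derivatives of the ansatz:
  u_xx = 0
  u_x = A
Term by term:
  u_xx = 0
  -u_x = - A
So the left-hand side equals
  - A
This must equal f(x, t) = 3 identically.
Matching coefficients of the independent functions:
  [constant term]:  - A = 3
Solving: A = -3.
Check against the point condition:
  u(1, 0) = -3  ⟹  A = -3  ✓
Hence u(x, t) = - 3 x.

Answer: u(x, t) = - 3 x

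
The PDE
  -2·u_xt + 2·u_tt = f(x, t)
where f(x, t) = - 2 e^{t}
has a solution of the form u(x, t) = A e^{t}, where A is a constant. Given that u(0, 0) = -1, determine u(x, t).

Answer: u(x, t) = - e^{t}

Derivation:
Substitute the ansatz u = A e^{t} into the left-hand side.
Derivatives of the ansatz:
  u_xt = 0
  u_tt = A e^{t}
Term by term:
  -2·u_xt = 0
  2·u_tt = 2 A e^{t}
So the left-hand side equals
  2 A e^{t}
This must equal f(x, t) = - 2 e^{t} identically.
Matching coefficients of the independent functions:
  [e^{t}]:  2 A = -2
Solving: A = -1.
Check against the point condition:
  u(0, 0) = -1  ⟹  A = -1  ✓
Hence u(x, t) = - e^{t}.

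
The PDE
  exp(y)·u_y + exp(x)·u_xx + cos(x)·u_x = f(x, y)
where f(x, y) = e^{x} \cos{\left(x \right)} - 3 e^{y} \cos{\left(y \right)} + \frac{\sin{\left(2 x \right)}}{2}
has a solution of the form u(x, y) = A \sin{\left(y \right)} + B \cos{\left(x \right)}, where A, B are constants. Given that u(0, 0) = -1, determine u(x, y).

Substitute the ansatz u = A \sin{\left(y \right)} + B \cos{\left(x \right)} into the left-hand side.
Derivatives of the ansatz:
  u_y = A \cos{\left(y \right)}
  u_xx = - B \cos{\left(x \right)}
  u_x = - B \sin{\left(x \right)}
Term by term:
  exp(y)·u_y = A e^{y} \cos{\left(y \right)}
  exp(x)·u_xx = - B e^{x} \cos{\left(x \right)}
  cos(x)·u_x = - B \sin{\left(x \right)} \cos{\left(x \right)}
So the left-hand side equals
  A e^{y} \cos{\left(y \right)} - B e^{x} \cos{\left(x \right)} - B \sin{\left(x \right)} \cos{\left(x \right)}
This must equal f(x, y) identically; expanded, f = e^{x} \cos{\left(x \right)} - 3 e^{y} \cos{\left(y \right)} + \sin{\left(x \right)} \cos{\left(x \right)}.
Matching coefficients of the independent functions:
  [e^{x} \cos{\left(x \right)}, \sin{\left(x \right)} \cos{\left(x \right)}]:  - B = 1
  [e^{y} \cos{\left(y \right)}]:  A = -3
Solving: A = -3, B = -1.
Check against the point condition:
  u(0, 0) = -1  ⟹  B = -1  ✓
Hence u(x, y) = - 3 \sin{\left(y \right)} - \cos{\left(x \right)}.

Answer: u(x, y) = - 3 \sin{\left(y \right)} - \cos{\left(x \right)}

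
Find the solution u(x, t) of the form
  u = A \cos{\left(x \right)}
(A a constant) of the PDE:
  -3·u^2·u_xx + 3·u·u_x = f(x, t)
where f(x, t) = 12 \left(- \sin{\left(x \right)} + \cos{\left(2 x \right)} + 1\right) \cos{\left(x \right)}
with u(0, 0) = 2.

Substitute the ansatz u = A \cos{\left(x \right)} into the left-hand side.
Derivatives of the ansatz:
  u_xx = - A \cos{\left(x \right)}
  u_x = - A \sin{\left(x \right)}
Term by term:
  -3·u^2·u_xx = 3 A^{3} \cos^{3}{\left(x \right)}
  3·u·u_x = - 3 A^{2} \sin{\left(x \right)} \cos{\left(x \right)}
So the left-hand side equals
  3 A^{3} \cos^{3}{\left(x \right)} - 3 A^{2} \sin{\left(x \right)} \cos{\left(x \right)}
This must equal f(x, t) identically; expanded, f = - 12 \sin{\left(x \right)} \cos{\left(x \right)} + 24 \cos^{3}{\left(x \right)}.
Matching coefficients of the independent functions:
  [\sin{\left(x \right)} \cos{\left(x \right)}]:  - 3 A^{2} = -12
  [\cos^{3}{\left(x \right)}]:  3 A^{3} = 24
Solving: A = 2.
Check against the point condition:
  u(0, 0) = 2  ⟹  A = 2  ✓
Hence u(x, t) = 2 \cos{\left(x \right)}.

Answer: u(x, t) = 2 \cos{\left(x \right)}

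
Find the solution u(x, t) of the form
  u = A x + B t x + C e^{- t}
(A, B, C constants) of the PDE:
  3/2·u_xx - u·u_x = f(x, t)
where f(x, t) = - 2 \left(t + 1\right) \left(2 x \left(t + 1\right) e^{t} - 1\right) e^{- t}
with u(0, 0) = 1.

Substitute the ansatz u = A x + B t x + C e^{- t} into the left-hand side.
Derivatives of the ansatz:
  u_xx = 0
  u_x = A + B t
Term by term:
  3/2·u_xx = 0
  -u·u_x = - A^{2} x - 2 A B t x - A C e^{- t} - B^{2} t^{2} x - B C t e^{- t}
So the left-hand side equals
  - A^{2} x - 2 A B t x - A C e^{- t} - B^{2} t^{2} x - B C t e^{- t}
This must equal f(x, t) identically; expanded, f = - 4 t^{2} x - 8 t x + 2 t e^{- t} - 4 x + 2 e^{- t}.
Matching coefficients of the independent functions:
  [x]:  - A^{2} = -4
  [t x]:  - 2 A B = -8
  [t e^{- t}]:  - B C = 2
  [t^{2} x]:  - B^{2} = -4
  [e^{- t}]:  - A C = 2
These equations allow (A, B, C) = (-2, -2, 1) or (2, 2, -1).
Impose the point condition(s):
  u(0, 0) = 1  ⟹  C = 1
Only A = -2, B = -2, C = 1 satisfies everything.
Hence u(x, t) = - 2 t x - 2 x + e^{- t}.

Answer: u(x, t) = - 2 t x - 2 x + e^{- t}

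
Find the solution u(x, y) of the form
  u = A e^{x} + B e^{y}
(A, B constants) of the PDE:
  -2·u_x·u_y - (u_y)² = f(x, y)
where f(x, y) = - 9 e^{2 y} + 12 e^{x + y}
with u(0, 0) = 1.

Substitute the ansatz u = A e^{x} + B e^{y} into the left-hand side.
Derivatives of the ansatz:
  u_x = A e^{x}
  u_y = B e^{y}
Term by term:
  -2·u_x·u_y = - 2 A B e^{x} e^{y}
  -(u_y)² = - B^{2} e^{2 y}
So the left-hand side equals
  - 2 A B e^{x} e^{y} - B^{2} e^{2 y}
This must equal f(x, y) identically; expanded, f = 12 e^{x} e^{y} - 9 e^{2 y}.
Matching coefficients of the independent functions:
  [e^{x} e^{y}]:  - 2 A B = 12
  [e^{2 y}]:  - B^{2} = -9
These equations allow (A, B) = (-2, 3) or (2, -3).
Impose the point condition(s):
  u(0, 0) = 1  ⟹  A + B = 1
Only A = -2, B = 3 satisfies everything.
Hence u(x, y) = - 2 e^{x} + 3 e^{y}.

Answer: u(x, y) = - 2 e^{x} + 3 e^{y}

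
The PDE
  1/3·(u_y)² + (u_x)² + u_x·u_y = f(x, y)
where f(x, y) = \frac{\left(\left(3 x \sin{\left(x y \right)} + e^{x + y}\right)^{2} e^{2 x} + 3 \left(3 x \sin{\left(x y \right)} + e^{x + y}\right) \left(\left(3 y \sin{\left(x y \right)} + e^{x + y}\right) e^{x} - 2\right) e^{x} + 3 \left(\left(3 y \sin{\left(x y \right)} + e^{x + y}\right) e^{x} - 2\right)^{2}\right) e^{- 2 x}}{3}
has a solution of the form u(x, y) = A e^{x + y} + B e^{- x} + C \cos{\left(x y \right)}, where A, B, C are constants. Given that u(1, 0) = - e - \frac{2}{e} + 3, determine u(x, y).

Substitute the ansatz u = A e^{x + y} + B e^{- x} + C \cos{\left(x y \right)} into the left-hand side.
Derivatives of the ansatz:
  u_y = A e^{x} e^{y} - C x \sin{\left(x y \right)}
  u_x = A e^{x} e^{y} - B e^{- x} - C y \sin{\left(x y \right)}
Term by term:
  1/3·(u_y)² = \frac{A^{2} e^{2 x} e^{2 y}}{3} - \frac{2 A C x e^{x} e^{y} \sin{\left(x y \right)}}{3} + \frac{C^{2} x^{2} \sin^{2}{\left(x y \right)}}{3}
  (u_x)² = A^{2} e^{2 x} e^{2 y} - 2 A B e^{y} - 2 A C y e^{x} e^{y} \sin{\left(x y \right)} + B^{2} e^{- 2 x} + 2 B C y e^{- x} \sin{\left(x y \right)} + C^{2} y^{2} \sin^{2}{\left(x y \right)}
  u_x·u_y = A^{2} e^{2 x} e^{2 y} - A B e^{y} - A C x e^{x} e^{y} \sin{\left(x y \right)} - A C y e^{x} e^{y} \sin{\left(x y \right)} + B C x e^{- x} \sin{\left(x y \right)} + C^{2} x y \sin^{2}{\left(x y \right)}
So the left-hand side equals
  \frac{7 A^{2} e^{2 x} e^{2 y}}{3} - 3 A B e^{y} - \frac{5 A C x e^{x} e^{y} \sin{\left(x y \right)}}{3} - 3 A C y e^{x} e^{y} \sin{\left(x y \right)} + B^{2} e^{- 2 x} + B C x e^{- x} \sin{\left(x y \right)} + 2 B C y e^{- x} \sin{\left(x y \right)} + \frac{C^{2} x^{2} \sin^{2}{\left(x y \right)}}{3} + C^{2} x y \sin^{2}{\left(x y \right)} + C^{2} y^{2} \sin^{2}{\left(x y \right)}
This must equal f(x, y) identically; expanded, f = 3 x^{2} \sin^{2}{\left(x y \right)} + 9 x y \sin^{2}{\left(x y \right)} + 5 x e^{x} e^{y} \sin{\left(x y \right)} - 6 x e^{- x} \sin{\left(x y \right)} + 9 y^{2} \sin^{2}{\left(x y \right)} + 9 y e^{x} e^{y} \sin{\left(x y \right)} - 12 y e^{- x} \sin{\left(x y \right)} + \frac{7 e^{2 x} e^{2 y}}{3} - 6 e^{y} + 4 e^{- 2 x}.
Matching coefficients of the independent functions:
  [x^{2} \sin^{2}{\left(x y \right)}]:  \frac{C^{2}}{3} = 3
  [y^{2} \sin^{2}{\left(x y \right)}, x y \sin^{2}{\left(x y \right)}]:  C^{2} = 9
  [e^{2 x} e^{2 y}]:  \frac{7 A^{2}}{3} = \frac{7}{3}
  [x e^{- x} \sin{\left(x y \right)}]:  B C = -6
  [y e^{- x} \sin{\left(x y \right)}]:  2 B C = -12
  [x e^{x} e^{y} \sin{\left(x y \right)}]:  - \frac{5 A C}{3} = 5
  [y e^{x} e^{y} \sin{\left(x y \right)}]:  - 3 A C = 9
  [e^{- 2 x}]:  B^{2} = 4
  [e^{y}]:  - 3 A B = -6
These equations allow (A, B, C) = (-1, -2, 3) or (1, 2, -3).
Impose the point condition(s):
  u(1, 0) = - e - \frac{2}{e} + 3  ⟹  e A + \frac{B}{e} + C = - e - \frac{2}{e} + 3
Only A = -1, B = -2, C = 3 satisfies everything.
Hence u(x, y) = - e^{x + y} + 3 \cos{\left(x y \right)} - 2 e^{- x}.

Answer: u(x, y) = - e^{x + y} + 3 \cos{\left(x y \right)} - 2 e^{- x}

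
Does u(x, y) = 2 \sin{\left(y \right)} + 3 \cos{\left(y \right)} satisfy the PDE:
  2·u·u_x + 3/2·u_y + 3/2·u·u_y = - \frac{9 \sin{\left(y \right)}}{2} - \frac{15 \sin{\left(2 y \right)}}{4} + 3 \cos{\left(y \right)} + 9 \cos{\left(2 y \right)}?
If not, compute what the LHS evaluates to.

Evaluate each term of the left-hand side for u = 2 \sin{\left(y \right)} + 3 \cos{\left(y \right)}.
Derivatives:
  u_x = 0
  u_y = - 3 \sin{\left(y \right)} + 2 \cos{\left(y \right)}
Terms:
  2·u·u_x = 0
  3/2·u_y = - \frac{9 \sin{\left(y \right)}}{2} + 3 \cos{\left(y \right)}
  3/2·u·u_y = - \frac{15 \sin{\left(2 y \right)}}{4} + 9 \cos{\left(2 y \right)}
Sum: LHS = - \frac{9 \sin{\left(y \right)}}{2} - \frac{15 \sin{\left(2 y \right)}}{4} + 3 \cos{\left(y \right)} + 9 \cos{\left(2 y \right)}
This is exactly the given right-hand side, so u is a solution.

Answer: Yes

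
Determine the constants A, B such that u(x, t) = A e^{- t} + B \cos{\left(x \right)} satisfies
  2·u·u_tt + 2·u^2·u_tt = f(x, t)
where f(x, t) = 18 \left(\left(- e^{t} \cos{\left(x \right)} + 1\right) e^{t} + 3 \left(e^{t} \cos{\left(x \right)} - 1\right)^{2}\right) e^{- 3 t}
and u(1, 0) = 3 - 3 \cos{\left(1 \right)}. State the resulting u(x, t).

Substitute the ansatz u = A e^{- t} + B \cos{\left(x \right)} into the left-hand side.
Derivatives of the ansatz:
  u_tt = A e^{- t}
Term by term:
  2·u·u_tt = 2 A^{2} e^{- 2 t} + 2 A B e^{- t} \cos{\left(x \right)}
  2·u^2·u_tt = 2 A^{3} e^{- 3 t} + 4 A^{2} B e^{- 2 t} \cos{\left(x \right)} + 2 A B^{2} e^{- t} \cos^{2}{\left(x \right)}
So the left-hand side equals
  2 A^{3} e^{- 3 t} + 4 A^{2} B e^{- 2 t} \cos{\left(x \right)} + 2 A^{2} e^{- 2 t} + 2 A B^{2} e^{- t} \cos^{2}{\left(x \right)} + 2 A B e^{- t} \cos{\left(x \right)}
This must equal f(x, t) identically; expanded, f = 54 e^{- t} \cos^{2}{\left(x \right)} - 18 e^{- t} \cos{\left(x \right)} - 108 e^{- 2 t} \cos{\left(x \right)} + 18 e^{- 2 t} + 54 e^{- 3 t}.
Matching coefficients of the independent functions:
  [e^{- 2 t} \cos{\left(x \right)}]:  4 A^{2} B = -108
  [e^{- t} \cos{\left(x \right)}]:  2 A B = -18
  [e^{- t} \cos^{2}{\left(x \right)}]:  2 A B^{2} = 54
  [e^{- 3 t}]:  2 A^{3} = 54
  [e^{- 2 t}]:  2 A^{2} = 18
Solving: A = 3, B = -3.
Check against the point condition:
  u(1, 0) = 3 - 3 \cos{\left(1 \right)}  ⟹  A + B \cos{\left(1 \right)} = 3 - 3 \cos{\left(1 \right)}  ✓
Hence u(x, t) = - 3 \cos{\left(x \right)} + 3 e^{- t}.

Answer: u(x, t) = - 3 \cos{\left(x \right)} + 3 e^{- t}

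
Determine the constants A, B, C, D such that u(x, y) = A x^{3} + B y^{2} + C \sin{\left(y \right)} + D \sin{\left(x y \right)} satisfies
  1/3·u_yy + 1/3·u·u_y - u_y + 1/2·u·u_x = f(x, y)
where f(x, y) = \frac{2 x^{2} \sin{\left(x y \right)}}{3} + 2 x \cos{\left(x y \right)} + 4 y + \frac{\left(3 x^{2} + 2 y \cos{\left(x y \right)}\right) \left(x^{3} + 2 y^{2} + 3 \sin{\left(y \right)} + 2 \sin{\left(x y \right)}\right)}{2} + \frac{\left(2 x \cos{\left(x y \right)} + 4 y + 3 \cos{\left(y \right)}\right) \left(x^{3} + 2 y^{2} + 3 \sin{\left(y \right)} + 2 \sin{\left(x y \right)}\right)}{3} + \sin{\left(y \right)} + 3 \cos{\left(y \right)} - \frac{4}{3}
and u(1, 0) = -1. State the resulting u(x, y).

Answer: u(x, y) = - x^{3} - 2 y^{2} - 3 \sin{\left(y \right)} - 2 \sin{\left(x y \right)}

Derivation:
Substitute the ansatz u = A x^{3} + B y^{2} + C \sin{\left(y \right)} + D \sin{\left(x y \right)} into the left-hand side.
Derivatives of the ansatz:
  u_yy = 2 B - C \sin{\left(y \right)} - D x^{2} \sin{\left(x y \right)}
  u_y = 2 B y + C \cos{\left(y \right)} + D x \cos{\left(x y \right)}
  u_x = 3 A x^{2} + D y \cos{\left(x y \right)}
Term by term:
  1/3·u_yy = \frac{2 B}{3} - \frac{C \sin{\left(y \right)}}{3} - \frac{D x^{2} \sin{\left(x y \right)}}{3}
  1/3·u·u_y = \frac{2 A B x^{3} y}{3} + \frac{A C x^{3} \cos{\left(y \right)}}{3} + \frac{A D x^{4} \cos{\left(x y \right)}}{3} + \frac{2 B^{2} y^{3}}{3} + \frac{B C y^{2} \cos{\left(y \right)}}{3} + \frac{2 B C y \sin{\left(y \right)}}{3} + \frac{B D x y^{2} \cos{\left(x y \right)}}{3} + \frac{2 B D y \sin{\left(x y \right)}}{3} + \frac{C^{2} \sin{\left(y \right)} \cos{\left(y \right)}}{3} + \frac{C D x \sin{\left(y \right)} \cos{\left(x y \right)}}{3} + \frac{C D \sin{\left(x y \right)} \cos{\left(y \right)}}{3} + \frac{D^{2} x \sin{\left(x y \right)} \cos{\left(x y \right)}}{3}
  -u_y = - 2 B y - C \cos{\left(y \right)} - D x \cos{\left(x y \right)}
  1/2·u·u_x = \frac{3 A^{2} x^{5}}{2} + \frac{3 A B x^{2} y^{2}}{2} + \frac{3 A C x^{2} \sin{\left(y \right)}}{2} + \frac{A D x^{3} y \cos{\left(x y \right)}}{2} + \frac{3 A D x^{2} \sin{\left(x y \right)}}{2} + \frac{B D y^{3} \cos{\left(x y \right)}}{2} + \frac{C D y \sin{\left(y \right)} \cos{\left(x y \right)}}{2} + \frac{D^{2} y \sin{\left(x y \right)} \cos{\left(x y \right)}}{2}
Sum these and collect like terms in the independent variables.
This must equal f(x, y) identically; expanded, f = \frac{3 x^{5}}{2} + \frac{2 x^{4} \cos{\left(x y \right)}}{3} + x^{3} y \cos{\left(x y \right)} + \frac{4 x^{3} y}{3} + x^{3} \cos{\left(y \right)} + 3 x^{2} y^{2} + \frac{9 x^{2} \sin{\left(y \right)}}{2} + \frac{11 x^{2} \sin{\left(x y \right)}}{3} + \frac{4 x y^{2} \cos{\left(x y \right)}}{3} + 2 x \sin{\left(y \right)} \cos{\left(x y \right)} + \frac{4 x \sin{\left(x y \right)} \cos{\left(x y \right)}}{3} + 2 x \cos{\left(x y \right)} + 2 y^{3} \cos{\left(x y \right)} + \frac{8 y^{3}}{3} + 2 y^{2} \cos{\left(y \right)} + 3 y \sin{\left(y \right)} \cos{\left(x y \right)} + 4 y \sin{\left(y \right)} + 2 y \sin{\left(x y \right)} \cos{\left(x y \right)} + \frac{8 y \sin{\left(x y \right)}}{3} + 4 y + 3 \sin{\left(y \right)} \cos{\left(y \right)} + \sin{\left(y \right)} + 2 \sin{\left(x y \right)} \cos{\left(y \right)} + 3 \cos{\left(y \right)} - \frac{4}{3}.
Matching coefficients of the independent functions:
(each divided by its leading coefficient; functions giving the same equation are listed together)
  [constant term, y]:  B + 2 = 0
  [x^{5}]:  A^{2} - 1 = 0
  [y^{3}]:  B^{2} - 4 = 0
  [x \cos{\left(x y \right)}]:  D + 2 = 0
  [x^{2} y^{2}, x^{3} y]:  A B - 2 = 0
  [x^{2} \sin{\left(y \right)}, x^{3} \cos{\left(y \right)}]:  A C - 3 = 0
  [x^{2} \sin{\left(x y \right)}]:  A D - \frac{2 D}{9} - \frac{22}{9} = 0
  [x^{4} \cos{\left(x y \right)}, x^{3} y \cos{\left(x y \right)}]:  A D - 2 = 0
  [y \sin{\left(y \right)}, y^{2} \cos{\left(y \right)}]:  B C - 6 = 0
  [y \sin{\left(x y \right)}, y^{3} \cos{\left(x y \right)}, x y^{2} \cos{\left(x y \right)}]:  B D - 4 = 0
  [\sin{\left(y \right)} \cos{\left(y \right)}]:  C^{2} - 9 = 0
  [\sin{\left(x y \right)} \cos{\left(y \right)}, x \sin{\left(y \right)} \cos{\left(x y \right)}, y \sin{\left(y \right)} \cos{\left(x y \right)}]:  C D - 6 = 0
  [x \sin{\left(x y \right)} \cos{\left(x y \right)}, y \sin{\left(x y \right)} \cos{\left(x y \right)}]:  D^{2} - 4 = 0
  [\sin{\left(y \right)}, \cos{\left(y \right)}]:  C + 3 = 0
Solving: A = -1, B = -2, C = -3, D = -2.
Check against the point condition:
  u(1, 0) = -1  ⟹  A = -1  ✓
Hence u(x, y) = - x^{3} - 2 y^{2} - 3 \sin{\left(y \right)} - 2 \sin{\left(x y \right)}.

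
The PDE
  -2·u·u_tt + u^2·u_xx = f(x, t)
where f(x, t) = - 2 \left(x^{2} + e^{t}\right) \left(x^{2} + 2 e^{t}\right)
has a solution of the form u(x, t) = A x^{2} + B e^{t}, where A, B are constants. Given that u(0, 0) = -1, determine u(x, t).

Substitute the ansatz u = A x^{2} + B e^{t} into the left-hand side.
Derivatives of the ansatz:
  u_tt = B e^{t}
  u_xx = 2 A
Term by term:
  -2·u·u_tt = - 2 A B x^{2} e^{t} - 2 B^{2} e^{2 t}
  u^2·u_xx = 2 A^{3} x^{4} + 4 A^{2} B x^{2} e^{t} + 2 A B^{2} e^{2 t}
So the left-hand side equals
  2 A^{3} x^{4} + 4 A^{2} B x^{2} e^{t} + 2 A B^{2} e^{2 t} - 2 A B x^{2} e^{t} - 2 B^{2} e^{2 t}
This must equal f(x, t) = - 2 \left(x^{2} + e^{t}\right) \left(x^{2} + 2 e^{t}\right) identically.
Matching coefficients of the independent functions:
  [x^{4}]:  2 A^{3} = -2
  [x^{2} e^{t}]:  4 A^{2} B - 2 A B = -6
  [e^{2 t}]:  2 A B^{2} - 2 B^{2} = -4
Solving: A = -1, B = -1.
Check against the point condition:
  u(0, 0) = -1  ⟹  B = -1  ✓
Hence u(x, t) = - x^{2} - e^{t}.

Answer: u(x, t) = - x^{2} - e^{t}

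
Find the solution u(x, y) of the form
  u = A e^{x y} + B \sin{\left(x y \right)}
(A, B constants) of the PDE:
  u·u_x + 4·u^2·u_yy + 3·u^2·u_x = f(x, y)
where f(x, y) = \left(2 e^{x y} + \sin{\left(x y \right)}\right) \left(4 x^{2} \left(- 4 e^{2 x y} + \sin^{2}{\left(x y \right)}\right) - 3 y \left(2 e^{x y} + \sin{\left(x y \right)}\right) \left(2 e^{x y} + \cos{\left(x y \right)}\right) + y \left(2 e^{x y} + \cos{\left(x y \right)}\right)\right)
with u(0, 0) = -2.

Substitute the ansatz u = A e^{x y} + B \sin{\left(x y \right)} into the left-hand side.
Derivatives of the ansatz:
  u_x = A y e^{x y} + B y \cos{\left(x y \right)}
  u_yy = A x^{2} e^{x y} - B x^{2} \sin{\left(x y \right)}
Term by term:
  u·u_x = A^{2} y e^{2 x y} + A B y e^{x y} \sin{\left(x y \right)} + A B y e^{x y} \cos{\left(x y \right)} + B^{2} y \sin{\left(x y \right)} \cos{\left(x y \right)}
  4·u^2·u_yy = 4 A^{3} x^{2} e^{3 x y} + 4 A^{2} B x^{2} e^{2 x y} \sin{\left(x y \right)} - 4 A B^{2} x^{2} e^{x y} \sin^{2}{\left(x y \right)} - 4 B^{3} x^{2} \sin^{3}{\left(x y \right)}
  3·u^2·u_x = 3 A^{3} y e^{3 x y} + 6 A^{2} B y e^{2 x y} \sin{\left(x y \right)} + 3 A^{2} B y e^{2 x y} \cos{\left(x y \right)} + 3 A B^{2} y e^{x y} \sin^{2}{\left(x y \right)} + 6 A B^{2} y e^{x y} \sin{\left(x y \right)} \cos{\left(x y \right)} + 3 B^{3} y \sin^{2}{\left(x y \right)} \cos{\left(x y \right)}
So the left-hand side equals
  4 A^{3} x^{2} e^{3 x y} + 3 A^{3} y e^{3 x y} + 4 A^{2} B x^{2} e^{2 x y} \sin{\left(x y \right)} + 6 A^{2} B y e^{2 x y} \sin{\left(x y \right)} + 3 A^{2} B y e^{2 x y} \cos{\left(x y \right)} + A^{2} y e^{2 x y} - 4 A B^{2} x^{2} e^{x y} \sin^{2}{\left(x y \right)} + 3 A B^{2} y e^{x y} \sin^{2}{\left(x y \right)} + 6 A B^{2} y e^{x y} \sin{\left(x y \right)} \cos{\left(x y \right)} + A B y e^{x y} \sin{\left(x y \right)} + A B y e^{x y} \cos{\left(x y \right)} - 4 B^{3} x^{2} \sin^{3}{\left(x y \right)} + 3 B^{3} y \sin^{2}{\left(x y \right)} \cos{\left(x y \right)} + B^{2} y \sin{\left(x y \right)} \cos{\left(x y \right)}
This must equal f(x, y) identically; expanded, f = - 32 x^{2} e^{3 x y} - 16 x^{2} e^{2 x y} \sin{\left(x y \right)} + 8 x^{2} e^{x y} \sin^{2}{\left(x y \right)} + 4 x^{2} \sin^{3}{\left(x y \right)} - 24 y e^{3 x y} - 24 y e^{2 x y} \sin{\left(x y \right)} - 12 y e^{2 x y} \cos{\left(x y \right)} + 4 y e^{2 x y} - 6 y e^{x y} \sin^{2}{\left(x y \right)} - 12 y e^{x y} \sin{\left(x y \right)} \cos{\left(x y \right)} + 2 y e^{x y} \sin{\left(x y \right)} + 2 y e^{x y} \cos{\left(x y \right)} - 3 y \sin^{2}{\left(x y \right)} \cos{\left(x y \right)} + y \sin{\left(x y \right)} \cos{\left(x y \right)}.
Matching coefficients of the independent functions:
  [x^{2} e^{3 x y}]:  4 A^{3} = -32
  [x^{2} \sin^{3}{\left(x y \right)}]:  - 4 B^{3} = 4
  [y e^{2 x y}]:  A^{2} = 4
  [y e^{3 x y}]:  3 A^{3} = -24
  [x^{2} e^{x y} \sin^{2}{\left(x y \right)}]:  - 4 A B^{2} = 8
  [x^{2} e^{2 x y} \sin{\left(x y \right)}]:  4 A^{2} B = -16
  [y e^{x y} \sin{\left(x y \right)}, y e^{x y} \cos{\left(x y \right)}]:  A B = 2
  [y e^{x y} \sin^{2}{\left(x y \right)}]:  3 A B^{2} = -6
  [y e^{2 x y} \sin{\left(x y \right)}]:  6 A^{2} B = -24
  [y e^{2 x y} \cos{\left(x y \right)}]:  3 A^{2} B = -12
  [y \sin{\left(x y \right)} \cos{\left(x y \right)}]:  B^{2} = 1
  [y \sin^{2}{\left(x y \right)} \cos{\left(x y \right)}]:  3 B^{3} = -3
  [y e^{x y} \sin{\left(x y \right)} \cos{\left(x y \right)}]:  6 A B^{2} = -12
Solving: A = -2, B = -1.
Check against the point condition:
  u(0, 0) = -2  ⟹  A = -2  ✓
Hence u(x, y) = - 2 e^{x y} - \sin{\left(x y \right)}.

Answer: u(x, y) = - 2 e^{x y} - \sin{\left(x y \right)}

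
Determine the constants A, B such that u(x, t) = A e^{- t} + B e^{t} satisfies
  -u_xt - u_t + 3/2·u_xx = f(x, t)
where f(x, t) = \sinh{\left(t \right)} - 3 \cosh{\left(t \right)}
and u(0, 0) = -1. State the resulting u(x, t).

Substitute the ansatz u = A e^{- t} + B e^{t} into the left-hand side.
Derivatives of the ansatz:
  u_xt = 0
  u_t = - A e^{- t} + B e^{t}
  u_xx = 0
Term by term:
  -u_xt = 0
  -u_t = A e^{- t} - B e^{t}
  3/2·u_xx = 0
So the left-hand side equals
  A e^{- t} - B e^{t}
This must equal f(x, t) identically; expanded, f = - e^{t} - 2 e^{- t}.
Matching coefficients of the independent functions:
  [e^{- t}]:  A = -2
  [e^{t}]:  - B = -1
Solving: A = -2, B = 1.
Check against the point condition:
  u(0, 0) = -1  ⟹  A + B = -1  ✓
Hence u(x, t) = e^{t} - 2 e^{- t}.

Answer: u(x, t) = e^{t} - 2 e^{- t}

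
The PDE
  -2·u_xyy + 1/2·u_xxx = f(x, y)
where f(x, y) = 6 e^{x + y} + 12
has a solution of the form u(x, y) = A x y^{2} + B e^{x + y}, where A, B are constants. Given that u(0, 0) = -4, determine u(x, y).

Substitute the ansatz u = A x y^{2} + B e^{x + y} into the left-hand side.
Derivatives of the ansatz:
  u_xyy = 2 A + B e^{x} e^{y}
  u_xxx = B e^{x} e^{y}
Term by term:
  -2·u_xyy = - 4 A - 2 B e^{x} e^{y}
  1/2·u_xxx = \frac{B e^{x} e^{y}}{2}
So the left-hand side equals
  - 4 A - \frac{3 B e^{x} e^{y}}{2}
This must equal f(x, y) identically; expanded, f = 6 e^{x} e^{y} + 12.
Matching coefficients of the independent functions:
  [constant term]:  - 4 A = 12
  [e^{x} e^{y}]:  - \frac{3 B}{2} = 6
Solving: A = -3, B = -4.
Check against the point condition:
  u(0, 0) = -4  ⟹  B = -4  ✓
Hence u(x, y) = - 3 x y^{2} - 4 e^{x + y}.

Answer: u(x, y) = - 3 x y^{2} - 4 e^{x + y}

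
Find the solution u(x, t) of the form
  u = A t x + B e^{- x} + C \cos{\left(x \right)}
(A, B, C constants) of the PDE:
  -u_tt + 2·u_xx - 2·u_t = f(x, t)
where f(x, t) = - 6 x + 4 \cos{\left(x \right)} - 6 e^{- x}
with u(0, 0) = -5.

Substitute the ansatz u = A t x + B e^{- x} + C \cos{\left(x \right)} into the left-hand side.
Derivatives of the ansatz:
  u_tt = 0
  u_xx = B e^{- x} - C \cos{\left(x \right)}
  u_t = A x
Term by term:
  -u_tt = 0
  2·u_xx = 2 B e^{- x} - 2 C \cos{\left(x \right)}
  -2·u_t = - 2 A x
So the left-hand side equals
  - 2 A x + 2 B e^{- x} - 2 C \cos{\left(x \right)}
This must equal f(x, t) = - 6 x + 4 \cos{\left(x \right)} - 6 e^{- x} identically.
Matching coefficients of the independent functions:
  [x]:  - 2 A = -6
  [e^{- x}]:  2 B = -6
  [\cos{\left(x \right)}]:  - 2 C = 4
Solving: A = 3, B = -3, C = -2.
Check against the point condition:
  u(0, 0) = -5  ⟹  B + C = -5  ✓
Hence u(x, t) = 3 t x - 2 \cos{\left(x \right)} - 3 e^{- x}.

Answer: u(x, t) = 3 t x - 2 \cos{\left(x \right)} - 3 e^{- x}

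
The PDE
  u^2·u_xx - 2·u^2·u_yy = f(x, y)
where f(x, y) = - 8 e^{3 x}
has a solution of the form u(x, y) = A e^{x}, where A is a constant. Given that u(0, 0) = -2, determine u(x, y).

Substitute the ansatz u = A e^{x} into the left-hand side.
Derivatives of the ansatz:
  u_xx = A e^{x}
  u_yy = 0
Term by term:
  u^2·u_xx = A^{3} e^{3 x}
  -2·u^2·u_yy = 0
So the left-hand side equals
  A^{3} e^{3 x}
This must equal f(x, y) = - 8 e^{3 x} identically.
Matching coefficients of the independent functions:
  [e^{3 x}]:  A^{3} = -8
Solving: A = -2.
Check against the point condition:
  u(0, 0) = -2  ⟹  A = -2  ✓
Hence u(x, y) = - 2 e^{x}.

Answer: u(x, y) = - 2 e^{x}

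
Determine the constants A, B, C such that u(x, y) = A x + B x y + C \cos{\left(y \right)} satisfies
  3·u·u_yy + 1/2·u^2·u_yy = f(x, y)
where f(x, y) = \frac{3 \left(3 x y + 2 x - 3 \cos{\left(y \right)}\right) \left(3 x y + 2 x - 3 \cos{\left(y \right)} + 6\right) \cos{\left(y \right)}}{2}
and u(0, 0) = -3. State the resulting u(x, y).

Substitute the ansatz u = A x + B x y + C \cos{\left(y \right)} into the left-hand side.
Derivatives of the ansatz:
  u_yy = - C \cos{\left(y \right)}
Term by term:
  3·u·u_yy = - 3 A C x \cos{\left(y \right)} - 3 B C x y \cos{\left(y \right)} - 3 C^{2} \cos^{2}{\left(y \right)}
  1/2·u^2·u_yy = - \frac{A^{2} C x^{2} \cos{\left(y \right)}}{2} - A B C x^{2} y \cos{\left(y \right)} - A C^{2} x \cos^{2}{\left(y \right)} - \frac{B^{2} C x^{2} y^{2} \cos{\left(y \right)}}{2} - B C^{2} x y \cos^{2}{\left(y \right)} - \frac{C^{3} \cos^{3}{\left(y \right)}}{2}
So the left-hand side equals
  - \frac{A^{2} C x^{2} \cos{\left(y \right)}}{2} - A B C x^{2} y \cos{\left(y \right)} - A C^{2} x \cos^{2}{\left(y \right)} - 3 A C x \cos{\left(y \right)} - \frac{B^{2} C x^{2} y^{2} \cos{\left(y \right)}}{2} - B C^{2} x y \cos^{2}{\left(y \right)} - 3 B C x y \cos{\left(y \right)} - \frac{C^{3} \cos^{3}{\left(y \right)}}{2} - 3 C^{2} \cos^{2}{\left(y \right)}
This must equal f(x, y) identically; expanded, f = \frac{27 x^{2} y^{2} \cos{\left(y \right)}}{2} + 18 x^{2} y \cos{\left(y \right)} + 6 x^{2} \cos{\left(y \right)} - 27 x y \cos^{2}{\left(y \right)} + 27 x y \cos{\left(y \right)} - 18 x \cos^{2}{\left(y \right)} + 18 x \cos{\left(y \right)} + \frac{27 \cos^{3}{\left(y \right)}}{2} - 27 \cos^{2}{\left(y \right)}.
Matching coefficients of the independent functions:
  [x \cos{\left(y \right)}]:  - 3 A C = 18
  [x \cos^{2}{\left(y \right)}]:  - A C^{2} = -18
  [x^{2} \cos{\left(y \right)}]:  - \frac{A^{2} C}{2} = 6
  [x y \cos{\left(y \right)}]:  - 3 B C = 27
  [x y \cos^{2}{\left(y \right)}]:  - B C^{2} = -27
  [x^{2} y \cos{\left(y \right)}]:  - A B C = 18
  [x^{2} y^{2} \cos{\left(y \right)}]:  - \frac{B^{2} C}{2} = \frac{27}{2}
  [\cos^{2}{\left(y \right)}]:  - 3 C^{2} = -27
  [\cos^{3}{\left(y \right)}]:  - \frac{C^{3}}{2} = \frac{27}{2}
Solving: A = 2, B = 3, C = -3.
Check against the point condition:
  u(0, 0) = -3  ⟹  C = -3  ✓
Hence u(x, y) = 3 x y + 2 x - 3 \cos{\left(y \right)}.

Answer: u(x, y) = 3 x y + 2 x - 3 \cos{\left(y \right)}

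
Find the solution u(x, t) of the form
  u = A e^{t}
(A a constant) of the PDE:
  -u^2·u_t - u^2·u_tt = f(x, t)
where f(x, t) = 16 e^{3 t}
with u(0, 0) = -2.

Substitute the ansatz u = A e^{t} into the left-hand side.
Derivatives of the ansatz:
  u_t = A e^{t}
  u_tt = A e^{t}
Term by term:
  -u^2·u_t = - A^{3} e^{3 t}
  -u^2·u_tt = - A^{3} e^{3 t}
So the left-hand side equals
  - 2 A^{3} e^{3 t}
This must equal f(x, t) = 16 e^{3 t} identically.
Matching coefficients of the independent functions:
  [e^{3 t}]:  - 2 A^{3} = 16
Solving: A = -2.
Check against the point condition:
  u(0, 0) = -2  ⟹  A = -2  ✓
Hence u(x, t) = - 2 e^{t}.

Answer: u(x, t) = - 2 e^{t}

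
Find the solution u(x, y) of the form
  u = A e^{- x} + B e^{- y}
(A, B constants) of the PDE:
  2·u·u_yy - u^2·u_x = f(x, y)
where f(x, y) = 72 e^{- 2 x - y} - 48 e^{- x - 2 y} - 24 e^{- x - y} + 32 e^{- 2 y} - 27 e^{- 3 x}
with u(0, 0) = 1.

Answer: u(x, y) = 4 e^{- y} - 3 e^{- x}

Derivation:
Substitute the ansatz u = A e^{- x} + B e^{- y} into the left-hand side.
Derivatives of the ansatz:
  u_yy = B e^{- y}
  u_x = - A e^{- x}
Term by term:
  2·u·u_yy = 2 A B e^{- x} e^{- y} + 2 B^{2} e^{- 2 y}
  -u^2·u_x = A^{3} e^{- 3 x} + 2 A^{2} B e^{- 2 x} e^{- y} + A B^{2} e^{- x} e^{- 2 y}
So the left-hand side equals
  A^{3} e^{- 3 x} + 2 A^{2} B e^{- 2 x} e^{- y} + A B^{2} e^{- x} e^{- 2 y} + 2 A B e^{- x} e^{- y} + 2 B^{2} e^{- 2 y}
This must equal f(x, y) identically; expanded, f = 32 e^{- 2 y} - 24 e^{- x} e^{- y} - 48 e^{- x} e^{- 2 y} + 72 e^{- 2 x} e^{- y} - 27 e^{- 3 x}.
Matching coefficients of the independent functions:
  [e^{- 2 x} e^{- y}]:  2 A^{2} B = 72
  [e^{- x} e^{- 2 y}]:  A B^{2} = -48
  [e^{- x} e^{- y}]:  2 A B = -24
  [e^{- 3 x}]:  A^{3} = -27
  [e^{- 2 y}]:  2 B^{2} = 32
Solving: A = -3, B = 4.
Check against the point condition:
  u(0, 0) = 1  ⟹  A + B = 1  ✓
Hence u(x, y) = 4 e^{- y} - 3 e^{- x}.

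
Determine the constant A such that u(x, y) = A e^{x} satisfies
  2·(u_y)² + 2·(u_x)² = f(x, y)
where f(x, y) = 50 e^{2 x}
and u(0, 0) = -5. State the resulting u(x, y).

Answer: u(x, y) = - 5 e^{x}

Derivation:
Substitute the ansatz u = A e^{x} into the left-hand side.
Derivatives of the ansatz:
  u_y = 0
  u_x = A e^{x}
Term by term:
  2·(u_y)² = 0
  2·(u_x)² = 2 A^{2} e^{2 x}
So the left-hand side equals
  2 A^{2} e^{2 x}
This must equal f(x, y) = 50 e^{2 x} identically.
Matching coefficients of the independent functions:
  [e^{2 x}]:  2 A^{2} = 50
These equations allow (A) = (-5) or (5).
Impose the point condition(s):
  u(0, 0) = -5  ⟹  A = -5
Only A = -5 satisfies everything.
Hence u(x, y) = - 5 e^{x}.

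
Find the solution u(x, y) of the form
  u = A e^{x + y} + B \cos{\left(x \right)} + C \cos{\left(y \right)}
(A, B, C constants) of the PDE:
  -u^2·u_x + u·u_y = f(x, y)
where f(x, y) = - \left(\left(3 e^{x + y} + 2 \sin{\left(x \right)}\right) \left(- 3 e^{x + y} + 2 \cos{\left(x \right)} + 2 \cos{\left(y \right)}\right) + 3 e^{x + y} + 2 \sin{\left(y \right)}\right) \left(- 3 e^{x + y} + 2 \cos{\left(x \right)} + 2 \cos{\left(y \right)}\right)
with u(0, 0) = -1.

Substitute the ansatz u = A e^{x + y} + B \cos{\left(x \right)} + C \cos{\left(y \right)} into the left-hand side.
Derivatives of the ansatz:
  u_x = A e^{x} e^{y} - B \sin{\left(x \right)}
  u_y = A e^{x} e^{y} - C \sin{\left(y \right)}
Term by term:
  -u^2·u_x = - A^{3} e^{3 x} e^{3 y} + A^{2} B e^{2 x} e^{2 y} \sin{\left(x \right)} - 2 A^{2} B e^{2 x} e^{2 y} \cos{\left(x \right)} - 2 A^{2} C e^{2 x} e^{2 y} \cos{\left(y \right)} + 2 A B^{2} e^{x} e^{y} \sin{\left(x \right)} \cos{\left(x \right)} - A B^{2} e^{x} e^{y} \cos^{2}{\left(x \right)} + 2 A B C e^{x} e^{y} \sin{\left(x \right)} \cos{\left(y \right)} - 2 A B C e^{x} e^{y} \cos{\left(x \right)} \cos{\left(y \right)} - A C^{2} e^{x} e^{y} \cos^{2}{\left(y \right)} + B^{3} \sin{\left(x \right)} \cos^{2}{\left(x \right)} + 2 B^{2} C \sin{\left(x \right)} \cos{\left(x \right)} \cos{\left(y \right)} + B C^{2} \sin{\left(x \right)} \cos^{2}{\left(y \right)}
  u·u_y = A^{2} e^{2 x} e^{2 y} + A B e^{x} e^{y} \cos{\left(x \right)} - A C e^{x} e^{y} \sin{\left(y \right)} + A C e^{x} e^{y} \cos{\left(y \right)} - B C \sin{\left(y \right)} \cos{\left(x \right)} - C^{2} \sin{\left(y \right)} \cos{\left(y \right)}
So the left-hand side equals
  - A^{3} e^{3 x} e^{3 y} + A^{2} B e^{2 x} e^{2 y} \sin{\left(x \right)} - 2 A^{2} B e^{2 x} e^{2 y} \cos{\left(x \right)} - 2 A^{2} C e^{2 x} e^{2 y} \cos{\left(y \right)} + A^{2} e^{2 x} e^{2 y} + 2 A B^{2} e^{x} e^{y} \sin{\left(x \right)} \cos{\left(x \right)} - A B^{2} e^{x} e^{y} \cos^{2}{\left(x \right)} + 2 A B C e^{x} e^{y} \sin{\left(x \right)} \cos{\left(y \right)} - 2 A B C e^{x} e^{y} \cos{\left(x \right)} \cos{\left(y \right)} + A B e^{x} e^{y} \cos{\left(x \right)} - A C^{2} e^{x} e^{y} \cos^{2}{\left(y \right)} - A C e^{x} e^{y} \sin{\left(y \right)} + A C e^{x} e^{y} \cos{\left(y \right)} + B^{3} \sin{\left(x \right)} \cos^{2}{\left(x \right)} + 2 B^{2} C \sin{\left(x \right)} \cos{\left(x \right)} \cos{\left(y \right)} + B C^{2} \sin{\left(x \right)} \cos^{2}{\left(y \right)} - B C \sin{\left(y \right)} \cos{\left(x \right)} - C^{2} \sin{\left(y \right)} \cos{\left(y \right)}
This must equal f(x, y) identically; expanded, f = - 27 e^{3 x} e^{3 y} - 18 e^{2 x} e^{2 y} \sin{\left(x \right)} + 36 e^{2 x} e^{2 y} \cos{\left(x \right)} + 36 e^{2 x} e^{2 y} \cos{\left(y \right)} + 9 e^{2 x} e^{2 y} + 24 e^{x} e^{y} \sin{\left(x \right)} \cos{\left(x \right)} + 24 e^{x} e^{y} \sin{\left(x \right)} \cos{\left(y \right)} + 6 e^{x} e^{y} \sin{\left(y \right)} - 12 e^{x} e^{y} \cos^{2}{\left(x \right)} - 24 e^{x} e^{y} \cos{\left(x \right)} \cos{\left(y \right)} - 6 e^{x} e^{y} \cos{\left(x \right)} - 12 e^{x} e^{y} \cos^{2}{\left(y \right)} - 6 e^{x} e^{y} \cos{\left(y \right)} - 8 \sin{\left(x \right)} \cos^{2}{\left(x \right)} - 16 \sin{\left(x \right)} \cos{\left(x \right)} \cos{\left(y \right)} - 8 \sin{\left(x \right)} \cos^{2}{\left(y \right)} - 4 \sin{\left(y \right)} \cos{\left(x \right)} - 4 \sin{\left(y \right)} \cos{\left(y \right)}.
Matching coefficients of the independent functions:
(each divided by its leading coefficient; functions giving the same equation are listed together)
  [e^{2 x} e^{2 y}]:  A^{2} - 9 = 0
  [e^{3 x} e^{3 y}]:  A^{3} - 27 = 0
  [\sin{\left(x \right)} \cos^{2}{\left(x \right)}]:  B^{3} + 8 = 0
  [\sin{\left(x \right)} \cos^{2}{\left(y \right)}]:  B C^{2} + 8 = 0
  [\sin{\left(y \right)} \cos{\left(x \right)}]:  B C - 4 = 0
  [\sin{\left(y \right)} \cos{\left(y \right)}]:  C^{2} - 4 = 0
  [e^{x} e^{y} \sin{\left(y \right)}, e^{x} e^{y} \cos{\left(y \right)}]:  A C + 6 = 0
  [e^{x} e^{y} \cos{\left(x \right)}]:  A B + 6 = 0
  [e^{x} e^{y} \cos^{2}{\left(x \right)}, e^{x} e^{y} \sin{\left(x \right)} \cos{\left(x \right)}]:  A B^{2} - 12 = 0
  [e^{x} e^{y} \cos^{2}{\left(y \right)}]:  A C^{2} - 12 = 0
  [e^{2 x} e^{2 y} \sin{\left(x \right)}, e^{2 x} e^{2 y} \cos{\left(x \right)}]:  A^{2} B + 18 = 0
  [e^{2 x} e^{2 y} \cos{\left(y \right)}]:  A^{2} C + 18 = 0
  [\sin{\left(x \right)} \cos{\left(x \right)} \cos{\left(y \right)}]:  B^{2} C + 8 = 0
  [e^{x} e^{y} \sin{\left(x \right)} \cos{\left(y \right)}, e^{x} e^{y} \cos{\left(x \right)} \cos{\left(y \right)}]:  A B C - 12 = 0
Solving: A = 3, B = -2, C = -2.
Check against the point condition:
  u(0, 0) = -1  ⟹  A + B + C = -1  ✓
Hence u(x, y) = 3 e^{x + y} - 2 \cos{\left(x \right)} - 2 \cos{\left(y \right)}.

Answer: u(x, y) = 3 e^{x + y} - 2 \cos{\left(x \right)} - 2 \cos{\left(y \right)}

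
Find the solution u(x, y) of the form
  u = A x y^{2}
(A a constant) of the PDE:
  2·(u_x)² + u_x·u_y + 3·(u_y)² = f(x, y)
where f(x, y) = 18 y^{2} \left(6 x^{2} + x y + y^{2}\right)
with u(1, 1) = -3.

Answer: u(x, y) = - 3 x y^{2}

Derivation:
Substitute the ansatz u = A x y^{2} into the left-hand side.
Derivatives of the ansatz:
  u_x = A y^{2}
  u_y = 2 A x y
Term by term:
  2·(u_x)² = 2 A^{2} y^{4}
  u_x·u_y = 2 A^{2} x y^{3}
  3·(u_y)² = 12 A^{2} x^{2} y^{2}
So the left-hand side equals
  12 A^{2} x^{2} y^{2} + 2 A^{2} x y^{3} + 2 A^{2} y^{4}
This must equal f(x, y) identically; expanded, f = 108 x^{2} y^{2} + 18 x y^{3} + 18 y^{4}.
Matching coefficients of the independent functions:
  [y^{4}, x y^{3}]:  2 A^{2} = 18
  [x^{2} y^{2}]:  12 A^{2} = 108
These equations allow (A) = (-3) or (3).
Impose the point condition(s):
  u(1, 1) = -3  ⟹  A = -3
Only A = -3 satisfies everything.
Hence u(x, y) = - 3 x y^{2}.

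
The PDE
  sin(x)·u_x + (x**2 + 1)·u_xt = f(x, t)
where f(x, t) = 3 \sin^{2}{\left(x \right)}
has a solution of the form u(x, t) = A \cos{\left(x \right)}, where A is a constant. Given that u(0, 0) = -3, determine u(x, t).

Substitute the ansatz u = A \cos{\left(x \right)} into the left-hand side.
Derivatives of the ansatz:
  u_x = - A \sin{\left(x \right)}
  u_xt = 0
Term by term:
  sin(x)·u_x = - A \sin^{2}{\left(x \right)}
  (x**2 + 1)·u_xt = 0
So the left-hand side equals
  - A \sin^{2}{\left(x \right)}
This must equal f(x, t) = 3 \sin^{2}{\left(x \right)} identically.
Matching coefficients of the independent functions:
  [\sin^{2}{\left(x \right)}]:  - A = 3
Solving: A = -3.
Check against the point condition:
  u(0, 0) = -3  ⟹  A = -3  ✓
Hence u(x, t) = - 3 \cos{\left(x \right)}.

Answer: u(x, t) = - 3 \cos{\left(x \right)}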